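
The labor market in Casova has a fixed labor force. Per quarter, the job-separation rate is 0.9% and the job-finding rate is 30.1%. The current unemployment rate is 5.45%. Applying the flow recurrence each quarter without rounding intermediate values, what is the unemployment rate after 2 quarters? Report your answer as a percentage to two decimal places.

With a fixed labor force, u_{t+1} = u_t + s·(1−u_t) − f·u_t = u_t·(1−s−f) + s.
Here 1−s−f = 0.690 and s = 0.009.
u_1 = 0.054500 × 0.690 + 0.009 = 0.046605.
u_2 = 0.046605 × 0.690 + 0.009 = 0.041157.

Unemployment rate after two quarters ≈ 4.12%.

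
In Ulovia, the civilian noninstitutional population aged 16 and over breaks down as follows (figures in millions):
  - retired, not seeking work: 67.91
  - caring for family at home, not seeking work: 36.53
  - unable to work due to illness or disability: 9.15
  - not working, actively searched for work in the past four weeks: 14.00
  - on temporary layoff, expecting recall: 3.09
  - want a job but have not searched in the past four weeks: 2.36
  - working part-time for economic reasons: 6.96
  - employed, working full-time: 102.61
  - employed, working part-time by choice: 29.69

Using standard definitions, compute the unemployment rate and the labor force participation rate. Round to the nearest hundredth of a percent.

Unemployment rate ≈ 10.93%; labor force participation rate ≈ 57.42%.

Employed = 6.96 + 102.61 + 29.69 = 139.26 million (anyone who worked, including part-time for economic reasons, counts as employed).
Unemployed = 14.00 + 3.09 = 17.09 million (jobless and actively searching, or on temporary layoff).
Labor force = 139.26 + 17.09 = 156.35 million.
Not in labor force = 67.91 + 36.53 + 9.15 + 2.36 = 115.95 million (those not working and not actively searching are outside the labor force — including those who want a job but have given up searching).
Civilian working-age population = 156.35 + 115.95 = 272.30 million.
Unemployment rate = 17.09 / 156.35 = 10.93%.
Labor force participation rate = 156.35 / 272.30 = 57.42%.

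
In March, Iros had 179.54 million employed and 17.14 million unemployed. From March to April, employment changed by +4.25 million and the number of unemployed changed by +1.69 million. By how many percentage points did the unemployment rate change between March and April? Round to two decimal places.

March: labor force = 179.54 + 17.14 = 196.68; u = 17.14/196.68 = 8.71%.
April: labor force = 183.79 + 18.83 = 202.62; u = 18.83/202.62 = 9.29%.
Change = 9.29% − 8.71% = +0.58 pp.

The unemployment rate changed by +0.58 percentage points.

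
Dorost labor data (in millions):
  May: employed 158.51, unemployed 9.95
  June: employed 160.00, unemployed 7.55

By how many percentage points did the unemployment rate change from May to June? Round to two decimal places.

The unemployment rate changed by −1.40 percentage points.

May: labor force = 158.51 + 9.95 = 168.46; u = 9.95/168.46 = 5.91%.
June: labor force = 160.00 + 7.55 = 167.55; u = 7.55/167.55 = 4.51%.
Change = 4.51% − 5.91% = −1.40 pp.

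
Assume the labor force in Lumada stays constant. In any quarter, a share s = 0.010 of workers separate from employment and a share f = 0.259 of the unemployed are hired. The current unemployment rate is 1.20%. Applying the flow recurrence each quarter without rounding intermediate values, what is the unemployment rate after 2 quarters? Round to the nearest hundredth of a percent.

With a fixed labor force, u_{t+1} = u_t + s·(1−u_t) − f·u_t = u_t·(1−s−f) + s.
Here 1−s−f = 0.731 and s = 0.010.
u_1 = 0.012000 × 0.731 + 0.010 = 0.018772.
u_2 = 0.018772 × 0.731 + 0.010 = 0.023722.

Unemployment rate after two quarters ≈ 2.37%.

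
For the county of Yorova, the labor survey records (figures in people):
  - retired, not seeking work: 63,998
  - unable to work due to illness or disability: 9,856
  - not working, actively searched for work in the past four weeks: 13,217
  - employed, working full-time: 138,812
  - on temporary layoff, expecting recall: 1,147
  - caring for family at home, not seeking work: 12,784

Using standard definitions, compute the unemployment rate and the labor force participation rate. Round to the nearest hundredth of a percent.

Employed = 138,812.
Unemployed = 13,217 + 1,147 = 14,364 (jobless and actively searching, or on temporary layoff).
Labor force = 138,812 + 14,364 = 153,176.
Not in labor force = 63,998 + 9,856 + 12,784 = 86,638 (those not working and not actively searching are outside the labor force).
Civilian working-age population = 153,176 + 86,638 = 239,814.
Unemployment rate = 14,364 / 153,176 = 9.38%.
Labor force participation rate = 153,176 / 239,814 = 63.87%.

Unemployment rate ≈ 9.38%; labor force participation rate ≈ 63.87%.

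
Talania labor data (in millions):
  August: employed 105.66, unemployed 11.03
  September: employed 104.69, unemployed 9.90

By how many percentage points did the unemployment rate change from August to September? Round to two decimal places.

The unemployment rate changed by −0.81 percentage points.

August: labor force = 105.66 + 11.03 = 116.69; u = 11.03/116.69 = 9.45%.
September: labor force = 104.69 + 9.90 = 114.59; u = 9.90/114.59 = 8.64%.
Change = 8.64% − 9.45% = −0.81 pp.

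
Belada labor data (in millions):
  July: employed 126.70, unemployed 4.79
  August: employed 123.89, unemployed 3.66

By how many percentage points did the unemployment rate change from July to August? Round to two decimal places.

July: labor force = 126.70 + 4.79 = 131.49; u = 4.79/131.49 = 3.64%.
August: labor force = 123.89 + 3.66 = 127.55; u = 3.66/127.55 = 2.87%.
Change = 2.87% − 3.64% = −0.77 pp.

The unemployment rate changed by −0.77 percentage points.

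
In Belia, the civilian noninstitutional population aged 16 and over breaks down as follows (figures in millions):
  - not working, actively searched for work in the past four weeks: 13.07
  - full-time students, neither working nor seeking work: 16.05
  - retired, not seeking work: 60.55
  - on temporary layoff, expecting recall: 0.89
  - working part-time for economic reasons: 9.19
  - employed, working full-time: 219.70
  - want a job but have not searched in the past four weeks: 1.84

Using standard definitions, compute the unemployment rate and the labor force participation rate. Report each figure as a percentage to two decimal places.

Unemployment rate ≈ 5.75%; labor force participation rate ≈ 75.59%.

Employed = 9.19 + 219.70 = 228.89 million (anyone who worked, including part-time for economic reasons, counts as employed).
Unemployed = 13.07 + 0.89 = 13.96 million (jobless and actively searching, or on temporary layoff).
Labor force = 228.89 + 13.96 = 242.85 million.
Not in labor force = 16.05 + 60.55 + 1.84 = 78.44 million (those not working and not actively searching are outside the labor force — including those who want a job but have given up searching).
Civilian working-age population = 242.85 + 78.44 = 321.29 million.
Unemployment rate = 13.96 / 242.85 = 5.75%.
Labor force participation rate = 242.85 / 321.29 = 75.59%.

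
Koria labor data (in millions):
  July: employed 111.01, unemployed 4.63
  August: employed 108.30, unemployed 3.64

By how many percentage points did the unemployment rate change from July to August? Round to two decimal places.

July: labor force = 111.01 + 4.63 = 115.64; u = 4.63/115.64 = 4.00%.
August: labor force = 108.30 + 3.64 = 111.94; u = 3.64/111.94 = 3.25%.
Change = 3.25% − 4.00% = −0.75 pp.

The unemployment rate changed by −0.75 percentage points.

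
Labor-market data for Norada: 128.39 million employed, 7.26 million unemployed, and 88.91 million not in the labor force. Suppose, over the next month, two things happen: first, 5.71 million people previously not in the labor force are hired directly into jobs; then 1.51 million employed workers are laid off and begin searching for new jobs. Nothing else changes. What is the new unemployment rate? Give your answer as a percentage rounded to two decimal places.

Initially, labor force = 128.39 + 7.26 = 135.65 million, so u = 7.26/135.65 = 5.35%.
After the first change, employed and labor force both rise by 5.71; unemployed unchanged → E = 134.10, U = 7.26, labor force = 141.36 million.
After the second change, employed falls and unemployed rises by 1.51; labor force unchanged → E = 132.59, U = 8.77, labor force = 141.36 million.
New unemployment rate = 8.77 / 141.36 = 6.20%.

New unemployment rate ≈ 6.20%.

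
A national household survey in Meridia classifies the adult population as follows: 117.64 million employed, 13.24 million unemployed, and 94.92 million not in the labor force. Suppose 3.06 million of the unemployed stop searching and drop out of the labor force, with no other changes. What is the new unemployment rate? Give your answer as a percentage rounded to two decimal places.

New unemployment rate ≈ 7.96%.

Initially, labor force = 117.64 + 13.24 = 130.88 million, so u = 13.24/130.88 = 10.12%.
After the change, unemployed and labor force both fall by 3.06 → E = 117.64, U = 10.18, labor force = 127.82 million.
New unemployment rate = 10.18 / 127.82 = 7.96%.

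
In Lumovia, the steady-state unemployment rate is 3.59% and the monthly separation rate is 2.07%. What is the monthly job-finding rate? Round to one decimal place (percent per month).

From u* = s/(s+f): f = s·(1−u)/u.
f = 2.07 × (1 − 0.0359) / 0.0359 = 1.9957 / 0.0359 ≈ 55.6% per month.

Job-finding rate ≈ 55.6% per month.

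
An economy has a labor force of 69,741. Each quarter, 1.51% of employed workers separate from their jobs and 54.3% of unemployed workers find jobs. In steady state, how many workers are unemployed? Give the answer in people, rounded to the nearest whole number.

Steady-state unemployment rate u* = s/(s+f) = 1.51/(1.51+54.3) = 0.027056.
Unemployed = u* × labor force = 0.027056 × 69,741 ≈ 1,887.

About 1,887 are unemployed in steady state.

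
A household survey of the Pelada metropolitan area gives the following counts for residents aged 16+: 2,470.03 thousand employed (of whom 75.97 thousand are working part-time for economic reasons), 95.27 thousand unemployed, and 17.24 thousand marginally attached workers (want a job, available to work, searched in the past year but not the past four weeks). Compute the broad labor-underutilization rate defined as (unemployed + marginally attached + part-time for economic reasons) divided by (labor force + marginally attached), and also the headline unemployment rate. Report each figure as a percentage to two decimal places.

Labor force = 2,470.03 + 95.27 = 2,565.30 thousand.
Numerator = 95.27 + 17.24 + 75.97 = 188.48 thousand.
Denominator = 2,565.30 + 17.24 = 2,582.54 thousand.
Broad rate = 188.48 / 2,582.54 = 7.30%.
Headline unemployment rate = 95.27 / 2,565.30 = 3.71%.

Broad underutilization rate ≈ 7.30%; headline unemployment rate ≈ 3.71%.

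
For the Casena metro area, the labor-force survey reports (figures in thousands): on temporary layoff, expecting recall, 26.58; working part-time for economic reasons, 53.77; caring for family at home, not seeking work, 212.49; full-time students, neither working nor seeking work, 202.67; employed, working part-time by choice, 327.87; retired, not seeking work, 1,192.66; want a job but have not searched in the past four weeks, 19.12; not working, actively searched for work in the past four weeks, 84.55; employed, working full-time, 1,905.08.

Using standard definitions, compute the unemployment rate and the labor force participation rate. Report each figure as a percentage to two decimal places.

Employed = 53.77 + 327.87 + 1,905.08 = 2,286.72 thousand (anyone who worked, including part-time for economic reasons, counts as employed).
Unemployed = 26.58 + 84.55 = 111.13 thousand (jobless and actively searching, or on temporary layoff).
Labor force = 2,286.72 + 111.13 = 2,397.85 thousand.
Not in labor force = 212.49 + 202.67 + 1,192.66 + 19.12 = 1,626.94 thousand (those not working and not actively searching are outside the labor force — including those who want a job but have given up searching).
Civilian working-age population = 2,397.85 + 1,626.94 = 4,024.79 thousand.
Unemployment rate = 111.13 / 2,397.85 = 4.63%.
Labor force participation rate = 2,397.85 / 4,024.79 = 59.58%.

Unemployment rate ≈ 4.63%; labor force participation rate ≈ 59.58%.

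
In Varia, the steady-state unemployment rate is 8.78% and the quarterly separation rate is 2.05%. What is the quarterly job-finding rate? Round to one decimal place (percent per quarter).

From u* = s/(s+f): f = s·(1−u)/u.
f = 2.05 × (1 − 0.0878) / 0.0878 = 1.8700 / 0.0878 ≈ 21.3% per quarter.

Job-finding rate ≈ 21.3% per quarter.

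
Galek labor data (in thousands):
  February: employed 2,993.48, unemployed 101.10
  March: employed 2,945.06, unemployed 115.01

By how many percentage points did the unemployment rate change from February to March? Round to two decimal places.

The unemployment rate changed by +0.49 percentage points.

February: labor force = 2,993.48 + 101.10 = 3,094.58; u = 101.10/3,094.58 = 3.27%.
March: labor force = 2,945.06 + 115.01 = 3,060.07; u = 115.01/3,060.07 = 3.76%.
Change = 3.76% − 3.27% = +0.49 pp.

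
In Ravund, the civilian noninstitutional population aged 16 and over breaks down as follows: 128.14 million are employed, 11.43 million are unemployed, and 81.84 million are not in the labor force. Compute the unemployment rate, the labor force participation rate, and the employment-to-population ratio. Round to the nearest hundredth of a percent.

Unemployment rate ≈ 8.19%; labor force participation rate ≈ 63.04%; employment-population ratio ≈ 57.87%.

Labor force = employed + unemployed = 128.14 + 11.43 = 139.57 million.
Working-age population = 139.57 + 81.84 = 221.41 million.
Unemployment rate = 11.43 / 139.57 = 8.19%.
Labor force participation rate = 139.57 / 221.41 = 63.04%.
Employment-population ratio = 128.14 / 221.41 = 57.87%.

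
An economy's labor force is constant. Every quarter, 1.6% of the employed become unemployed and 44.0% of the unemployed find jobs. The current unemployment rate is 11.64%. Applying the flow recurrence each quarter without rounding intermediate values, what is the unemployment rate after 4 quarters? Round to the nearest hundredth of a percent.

With a fixed labor force, u_{t+1} = u_t + s·(1−u_t) − f·u_t = u_t·(1−s−f) + s.
Here 1−s−f = 0.544 and s = 0.016.
u_1 = 0.116400 × 0.544 + 0.016 = 0.079322.
u_2 = 0.079322 × 0.544 + 0.016 = 0.059151.
u_3 = 0.059151 × 0.544 + 0.016 = 0.048178.
u_4 = 0.048178 × 0.544 + 0.016 = 0.042209.

Unemployment rate after four quarters ≈ 4.22%.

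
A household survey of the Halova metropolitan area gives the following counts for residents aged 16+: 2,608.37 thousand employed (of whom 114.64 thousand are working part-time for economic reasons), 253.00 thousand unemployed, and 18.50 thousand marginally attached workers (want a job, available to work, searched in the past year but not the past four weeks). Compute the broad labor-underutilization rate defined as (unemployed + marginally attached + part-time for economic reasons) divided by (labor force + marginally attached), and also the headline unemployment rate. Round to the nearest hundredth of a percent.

Labor force = 2,608.37 + 253.00 = 2,861.37 thousand.
Numerator = 253.00 + 18.50 + 114.64 = 386.14 thousand.
Denominator = 2,861.37 + 18.50 = 2,879.87 thousand.
Broad rate = 386.14 / 2,879.87 = 13.41%.
Headline unemployment rate = 253.00 / 2,861.37 = 8.84%.

Broad underutilization rate ≈ 13.41%; headline unemployment rate ≈ 8.84%.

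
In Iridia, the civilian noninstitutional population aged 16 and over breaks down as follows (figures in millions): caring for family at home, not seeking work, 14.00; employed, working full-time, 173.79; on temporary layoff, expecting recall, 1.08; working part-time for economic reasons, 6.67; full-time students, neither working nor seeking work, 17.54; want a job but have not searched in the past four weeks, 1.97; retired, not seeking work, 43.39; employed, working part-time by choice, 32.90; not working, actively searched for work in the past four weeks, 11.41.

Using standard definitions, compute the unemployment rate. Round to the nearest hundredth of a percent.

Unemployment rate ≈ 5.53%.

Employed = 173.79 + 6.67 + 32.90 = 213.36 million (anyone who worked, including part-time for economic reasons, counts as employed).
Unemployed = 1.08 + 11.41 = 12.49 million (jobless and actively searching, or on temporary layoff).
Labor force = 213.36 + 12.49 = 225.85 million.
Unemployment rate = 12.49 / 225.85 = 5.53%.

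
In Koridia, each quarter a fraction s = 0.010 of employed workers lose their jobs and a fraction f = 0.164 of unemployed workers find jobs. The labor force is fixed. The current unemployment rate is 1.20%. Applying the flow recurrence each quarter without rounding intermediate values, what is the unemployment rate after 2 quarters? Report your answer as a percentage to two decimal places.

With a fixed labor force, u_{t+1} = u_t + s·(1−u_t) − f·u_t = u_t·(1−s−f) + s.
Here 1−s−f = 0.826 and s = 0.010.
u_1 = 0.012000 × 0.826 + 0.010 = 0.019912.
u_2 = 0.019912 × 0.826 + 0.010 = 0.026447.

Unemployment rate after two quarters ≈ 2.64%.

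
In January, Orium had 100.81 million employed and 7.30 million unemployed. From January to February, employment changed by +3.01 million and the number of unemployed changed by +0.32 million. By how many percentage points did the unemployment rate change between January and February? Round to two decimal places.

January: labor force = 100.81 + 7.30 = 108.11; u = 7.30/108.11 = 6.75%.
February: labor force = 103.82 + 7.62 = 111.44; u = 7.62/111.44 = 6.84%.
Change = 6.84% − 6.75% = +0.09 pp.

The unemployment rate changed by +0.09 percentage points.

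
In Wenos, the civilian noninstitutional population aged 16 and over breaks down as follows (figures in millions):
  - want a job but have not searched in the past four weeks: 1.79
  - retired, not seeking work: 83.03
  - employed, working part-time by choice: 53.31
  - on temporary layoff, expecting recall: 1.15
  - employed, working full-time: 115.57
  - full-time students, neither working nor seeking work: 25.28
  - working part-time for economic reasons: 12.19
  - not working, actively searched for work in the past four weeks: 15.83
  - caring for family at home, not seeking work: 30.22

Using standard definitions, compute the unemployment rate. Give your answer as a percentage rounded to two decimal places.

Unemployment rate ≈ 8.57%.

Employed = 53.31 + 115.57 + 12.19 = 181.07 million (anyone who worked, including part-time for economic reasons, counts as employed).
Unemployed = 1.15 + 15.83 = 16.98 million (jobless and actively searching, or on temporary layoff).
Labor force = 181.07 + 16.98 = 198.05 million.
Unemployment rate = 16.98 / 198.05 = 8.57%.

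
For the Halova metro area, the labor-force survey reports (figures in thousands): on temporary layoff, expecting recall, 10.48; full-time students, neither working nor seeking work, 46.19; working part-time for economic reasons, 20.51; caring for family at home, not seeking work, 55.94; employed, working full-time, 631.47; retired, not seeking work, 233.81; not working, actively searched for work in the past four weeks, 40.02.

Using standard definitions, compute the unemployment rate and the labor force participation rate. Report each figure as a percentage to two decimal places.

Employed = 20.51 + 631.47 = 651.98 thousand (anyone who worked, including part-time for economic reasons, counts as employed).
Unemployed = 10.48 + 40.02 = 50.50 thousand (jobless and actively searching, or on temporary layoff).
Labor force = 651.98 + 50.50 = 702.48 thousand.
Not in labor force = 46.19 + 55.94 + 233.81 = 335.94 thousand (those not working and not actively searching are outside the labor force).
Civilian working-age population = 702.48 + 335.94 = 1,038.42 thousand.
Unemployment rate = 50.50 / 702.48 = 7.19%.
Labor force participation rate = 702.48 / 1,038.42 = 67.65%.

Unemployment rate ≈ 7.19%; labor force participation rate ≈ 67.65%.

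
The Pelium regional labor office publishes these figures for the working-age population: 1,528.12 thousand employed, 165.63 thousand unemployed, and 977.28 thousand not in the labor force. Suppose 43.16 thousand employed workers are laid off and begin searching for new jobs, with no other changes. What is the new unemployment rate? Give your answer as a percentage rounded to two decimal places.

New unemployment rate ≈ 12.33%.

Initially, labor force = 1,528.12 + 165.63 = 1,693.75 thousand, so u = 165.63/1,693.75 = 9.78%.
After the change, employed falls and unemployed rises by 43.16; labor force unchanged → E = 1,484.96, U = 208.79, labor force = 1,693.75 thousand.
New unemployment rate = 208.79 / 1,693.75 = 12.33%.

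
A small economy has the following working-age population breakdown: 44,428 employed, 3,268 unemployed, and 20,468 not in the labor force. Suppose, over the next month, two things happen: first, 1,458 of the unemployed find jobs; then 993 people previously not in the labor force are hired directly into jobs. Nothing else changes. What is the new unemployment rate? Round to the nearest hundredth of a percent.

Initially, labor force = 44,428 + 3,268 = 47,696, so u = 3,268/47,696 = 6.85%.
After the first change, unemployed falls and employed rises by 1,458; labor force unchanged → E = 45,886, U = 1,810, labor force = 47,696.
After the second change, employed and labor force both rise by 993; unemployed unchanged → E = 46,879, U = 1,810, labor force = 48,689.
New unemployment rate = 1,810 / 48,689 = 3.72%.

New unemployment rate ≈ 3.72%.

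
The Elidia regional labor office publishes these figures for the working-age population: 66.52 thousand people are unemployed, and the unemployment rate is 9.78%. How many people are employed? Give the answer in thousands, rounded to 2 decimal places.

About 613.64 thousand are employed.

Labor force = U / u = 66.52 / 0.0978 ≈ 680.16 thousand.
Employed = labor force − unemployed = 680.16 − 66.52 = 613.64 thousand.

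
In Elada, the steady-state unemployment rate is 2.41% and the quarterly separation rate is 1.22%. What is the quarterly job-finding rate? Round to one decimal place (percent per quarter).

Job-finding rate ≈ 49.4% per quarter.

From u* = s/(s+f): f = s·(1−u)/u.
f = 1.22 × (1 − 0.0241) / 0.0241 = 1.1906 / 0.0241 ≈ 49.4% per quarter.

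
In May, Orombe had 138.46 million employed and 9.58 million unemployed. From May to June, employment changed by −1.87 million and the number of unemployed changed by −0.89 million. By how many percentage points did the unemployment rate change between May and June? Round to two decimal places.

May: labor force = 138.46 + 9.58 = 148.04; u = 9.58/148.04 = 6.47%.
June: labor force = 136.59 + 8.69 = 145.28; u = 8.69/145.28 = 5.98%.
Change = 5.98% − 6.47% = −0.49 pp.

The unemployment rate changed by −0.49 percentage points.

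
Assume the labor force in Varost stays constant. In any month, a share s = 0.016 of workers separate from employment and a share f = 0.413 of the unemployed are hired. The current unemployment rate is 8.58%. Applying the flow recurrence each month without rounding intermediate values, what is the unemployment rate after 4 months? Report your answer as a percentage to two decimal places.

Unemployment rate after four months ≈ 4.25%.

With a fixed labor force, u_{t+1} = u_t + s·(1−u_t) − f·u_t = u_t·(1−s−f) + s.
Here 1−s−f = 0.571 and s = 0.016.
u_1 = 0.085800 × 0.571 + 0.016 = 0.064992.
u_2 = 0.064992 × 0.571 + 0.016 = 0.053110.
u_3 = 0.053110 × 0.571 + 0.016 = 0.046326.
u_4 = 0.046326 × 0.571 + 0.016 = 0.042452.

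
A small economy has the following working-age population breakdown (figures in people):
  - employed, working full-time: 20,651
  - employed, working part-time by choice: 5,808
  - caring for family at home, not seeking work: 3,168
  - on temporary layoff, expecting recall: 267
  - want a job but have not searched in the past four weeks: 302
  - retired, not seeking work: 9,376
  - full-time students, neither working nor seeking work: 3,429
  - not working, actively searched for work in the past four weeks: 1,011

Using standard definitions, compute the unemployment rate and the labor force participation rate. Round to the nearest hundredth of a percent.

Unemployment rate ≈ 4.61%; labor force participation rate ≈ 63.02%.

Employed = 20,651 + 5,808 = 26,459.
Unemployed = 267 + 1,011 = 1,278 (jobless and actively searching, or on temporary layoff).
Labor force = 26,459 + 1,278 = 27,737.
Not in labor force = 3,168 + 302 + 9,376 + 3,429 = 16,275 (those not working and not actively searching are outside the labor force — including those who want a job but have given up searching).
Civilian working-age population = 27,737 + 16,275 = 44,012.
Unemployment rate = 1,278 / 27,737 = 4.61%.
Labor force participation rate = 27,737 / 44,012 = 63.02%.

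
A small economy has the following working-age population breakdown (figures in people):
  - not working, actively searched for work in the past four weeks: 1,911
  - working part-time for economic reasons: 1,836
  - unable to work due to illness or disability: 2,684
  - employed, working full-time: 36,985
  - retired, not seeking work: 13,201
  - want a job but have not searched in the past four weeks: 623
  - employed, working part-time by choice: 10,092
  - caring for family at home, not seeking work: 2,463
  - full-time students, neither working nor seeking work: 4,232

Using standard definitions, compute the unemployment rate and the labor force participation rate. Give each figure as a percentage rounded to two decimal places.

Employed = 1,836 + 36,985 + 10,092 = 48,913 (anyone who worked, including part-time for economic reasons, counts as employed).
Unemployed = 1,911.
Labor force = 48,913 + 1,911 = 50,824.
Not in labor force = 2,684 + 13,201 + 623 + 2,463 + 4,232 = 23,203 (those not working and not actively searching are outside the labor force — including those who want a job but have given up searching).
Civilian working-age population = 50,824 + 23,203 = 74,027.
Unemployment rate = 1,911 / 50,824 = 3.76%.
Labor force participation rate = 50,824 / 74,027 = 68.66%.

Unemployment rate ≈ 3.76%; labor force participation rate ≈ 68.66%.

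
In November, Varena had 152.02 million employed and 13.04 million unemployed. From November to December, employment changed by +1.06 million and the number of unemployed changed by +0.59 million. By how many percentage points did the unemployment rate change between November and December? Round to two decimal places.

November: labor force = 152.02 + 13.04 = 165.06; u = 13.04/165.06 = 7.90%.
December: labor force = 153.08 + 13.63 = 166.71; u = 13.63/166.71 = 8.18%.
Change = 8.18% − 7.90% = +0.28 pp.

The unemployment rate changed by +0.28 percentage points.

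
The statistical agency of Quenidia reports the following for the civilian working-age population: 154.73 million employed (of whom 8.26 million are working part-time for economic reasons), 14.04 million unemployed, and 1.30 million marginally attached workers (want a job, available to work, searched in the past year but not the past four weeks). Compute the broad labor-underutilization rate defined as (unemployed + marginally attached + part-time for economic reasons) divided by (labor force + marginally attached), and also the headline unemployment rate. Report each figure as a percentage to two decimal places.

Labor force = 154.73 + 14.04 = 168.77 million.
Numerator = 14.04 + 1.30 + 8.26 = 23.60 million.
Denominator = 168.77 + 1.30 = 170.07 million.
Broad rate = 23.60 / 170.07 = 13.88%.
Headline unemployment rate = 14.04 / 168.77 = 8.32%.

Broad underutilization rate ≈ 13.88%; headline unemployment rate ≈ 8.32%.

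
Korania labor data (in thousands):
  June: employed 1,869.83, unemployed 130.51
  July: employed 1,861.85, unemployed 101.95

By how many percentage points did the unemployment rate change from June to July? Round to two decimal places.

June: labor force = 1,869.83 + 130.51 = 2,000.34; u = 130.51/2,000.34 = 6.52%.
July: labor force = 1,861.85 + 101.95 = 1,963.80; u = 101.95/1,963.80 = 5.19%.
Change = 5.19% − 6.52% = −1.33 pp.

The unemployment rate changed by −1.33 percentage points.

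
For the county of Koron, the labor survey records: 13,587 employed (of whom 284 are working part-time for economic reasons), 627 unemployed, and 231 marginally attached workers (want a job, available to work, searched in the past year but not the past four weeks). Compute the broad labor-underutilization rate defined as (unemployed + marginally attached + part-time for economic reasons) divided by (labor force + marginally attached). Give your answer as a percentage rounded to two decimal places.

Labor force = 13,587 + 627 = 14,214.
Numerator = 627 + 231 + 284 = 1,142.
Denominator = 14,214 + 231 = 14,445.
Broad rate = 1,142 / 14,445 = 7.91%.

Broad underutilization rate ≈ 7.91%.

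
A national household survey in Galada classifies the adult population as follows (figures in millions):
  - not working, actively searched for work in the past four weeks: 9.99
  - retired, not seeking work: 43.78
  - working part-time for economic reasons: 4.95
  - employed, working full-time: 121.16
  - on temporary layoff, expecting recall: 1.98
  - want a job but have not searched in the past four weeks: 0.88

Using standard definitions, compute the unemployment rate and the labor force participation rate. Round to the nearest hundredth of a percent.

Employed = 4.95 + 121.16 = 126.11 million (anyone who worked, including part-time for economic reasons, counts as employed).
Unemployed = 9.99 + 1.98 = 11.97 million (jobless and actively searching, or on temporary layoff).
Labor force = 126.11 + 11.97 = 138.08 million.
Not in labor force = 43.78 + 0.88 = 44.66 million (those not working and not actively searching are outside the labor force — including those who want a job but have given up searching).
Civilian working-age population = 138.08 + 44.66 = 182.74 million.
Unemployment rate = 11.97 / 138.08 = 8.67%.
Labor force participation rate = 138.08 / 182.74 = 75.56%.

Unemployment rate ≈ 8.67%; labor force participation rate ≈ 75.56%.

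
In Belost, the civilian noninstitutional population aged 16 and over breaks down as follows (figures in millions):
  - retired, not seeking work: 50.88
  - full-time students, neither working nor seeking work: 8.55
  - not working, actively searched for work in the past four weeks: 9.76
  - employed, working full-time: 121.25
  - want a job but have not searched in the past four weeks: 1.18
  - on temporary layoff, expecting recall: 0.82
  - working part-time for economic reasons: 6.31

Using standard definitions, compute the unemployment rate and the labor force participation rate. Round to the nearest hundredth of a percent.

Employed = 121.25 + 6.31 = 127.56 million (anyone who worked, including part-time for economic reasons, counts as employed).
Unemployed = 9.76 + 0.82 = 10.58 million (jobless and actively searching, or on temporary layoff).
Labor force = 127.56 + 10.58 = 138.14 million.
Not in labor force = 50.88 + 8.55 + 1.18 = 60.61 million (those not working and not actively searching are outside the labor force — including those who want a job but have given up searching).
Civilian working-age population = 138.14 + 60.61 = 198.75 million.
Unemployment rate = 10.58 / 138.14 = 7.66%.
Labor force participation rate = 138.14 / 198.75 = 69.50%.

Unemployment rate ≈ 7.66%; labor force participation rate ≈ 69.50%.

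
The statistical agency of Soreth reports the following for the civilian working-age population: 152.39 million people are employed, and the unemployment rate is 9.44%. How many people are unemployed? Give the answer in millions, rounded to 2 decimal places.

About 15.89 million are unemployed.

Let U be the number unemployed. The labor force is E + U, and U/(E+U) = 0.0944.
So U = 0.0944 × 152.39 / (1 − 0.0944) = 14.3856 / 0.9056 ≈ 15.89 million.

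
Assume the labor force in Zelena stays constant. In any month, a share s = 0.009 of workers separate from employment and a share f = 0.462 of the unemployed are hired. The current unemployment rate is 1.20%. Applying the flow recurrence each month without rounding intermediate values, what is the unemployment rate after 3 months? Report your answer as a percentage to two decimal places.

With a fixed labor force, u_{t+1} = u_t + s·(1−u_t) − f·u_t = u_t·(1−s−f) + s.
Here 1−s−f = 0.529 and s = 0.009.
u_1 = 0.012000 × 0.529 + 0.009 = 0.015348.
u_2 = 0.015348 × 0.529 + 0.009 = 0.017119.
u_3 = 0.017119 × 0.529 + 0.009 = 0.018056.

Unemployment rate after three months ≈ 1.81%.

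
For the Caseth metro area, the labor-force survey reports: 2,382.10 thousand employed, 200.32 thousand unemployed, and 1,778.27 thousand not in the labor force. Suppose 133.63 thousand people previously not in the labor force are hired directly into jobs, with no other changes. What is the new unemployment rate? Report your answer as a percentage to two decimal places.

New unemployment rate ≈ 7.38%.

Initially, labor force = 2,382.10 + 200.32 = 2,582.42 thousand, so u = 200.32/2,582.42 = 7.76%.
After the change, employed and labor force both rise by 133.63; unemployed unchanged → E = 2,515.73, U = 200.32, labor force = 2,716.05 thousand.
New unemployment rate = 200.32 / 2,716.05 = 7.38%.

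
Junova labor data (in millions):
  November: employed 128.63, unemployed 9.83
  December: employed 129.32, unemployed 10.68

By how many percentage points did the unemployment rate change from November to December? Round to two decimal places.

November: labor force = 128.63 + 9.83 = 138.46; u = 9.83/138.46 = 7.10%.
December: labor force = 129.32 + 10.68 = 140.00; u = 10.68/140.00 = 7.63%.
Change = 7.63% − 7.10% = +0.53 pp.

The unemployment rate changed by +0.53 percentage points.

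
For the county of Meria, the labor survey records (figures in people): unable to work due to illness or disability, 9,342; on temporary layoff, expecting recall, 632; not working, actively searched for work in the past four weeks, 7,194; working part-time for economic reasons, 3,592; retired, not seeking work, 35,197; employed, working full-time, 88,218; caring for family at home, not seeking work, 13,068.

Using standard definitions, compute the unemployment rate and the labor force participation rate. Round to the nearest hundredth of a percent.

Unemployment rate ≈ 7.85%; labor force participation rate ≈ 63.36%.

Employed = 3,592 + 88,218 = 91,810 (anyone who worked, including part-time for economic reasons, counts as employed).
Unemployed = 632 + 7,194 = 7,826 (jobless and actively searching, or on temporary layoff).
Labor force = 91,810 + 7,826 = 99,636.
Not in labor force = 9,342 + 35,197 + 13,068 = 57,607 (those not working and not actively searching are outside the labor force).
Civilian working-age population = 99,636 + 57,607 = 157,243.
Unemployment rate = 7,826 / 99,636 = 7.85%.
Labor force participation rate = 99,636 / 157,243 = 63.36%.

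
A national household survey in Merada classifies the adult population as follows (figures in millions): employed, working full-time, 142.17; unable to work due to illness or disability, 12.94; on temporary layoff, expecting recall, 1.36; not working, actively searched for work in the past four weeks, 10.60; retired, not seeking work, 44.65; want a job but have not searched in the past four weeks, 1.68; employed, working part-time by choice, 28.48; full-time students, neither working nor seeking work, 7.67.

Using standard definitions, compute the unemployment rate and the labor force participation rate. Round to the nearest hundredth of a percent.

Unemployment rate ≈ 6.55%; labor force participation rate ≈ 73.18%.

Employed = 142.17 + 28.48 = 170.65 million.
Unemployed = 1.36 + 10.60 = 11.96 million (jobless and actively searching, or on temporary layoff).
Labor force = 170.65 + 11.96 = 182.61 million.
Not in labor force = 12.94 + 44.65 + 1.68 + 7.67 = 66.94 million (those not working and not actively searching are outside the labor force — including those who want a job but have given up searching).
Civilian working-age population = 182.61 + 66.94 = 249.55 million.
Unemployment rate = 11.96 / 182.61 = 6.55%.
Labor force participation rate = 182.61 / 249.55 = 73.18%.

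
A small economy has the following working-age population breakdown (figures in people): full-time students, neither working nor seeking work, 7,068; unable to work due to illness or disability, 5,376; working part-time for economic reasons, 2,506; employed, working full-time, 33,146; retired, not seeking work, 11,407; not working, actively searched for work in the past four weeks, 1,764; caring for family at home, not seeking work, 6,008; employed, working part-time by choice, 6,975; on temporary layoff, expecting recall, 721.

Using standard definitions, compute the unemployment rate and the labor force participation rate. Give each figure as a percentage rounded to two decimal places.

Unemployment rate ≈ 5.51%; labor force participation rate ≈ 60.17%.

Employed = 2,506 + 33,146 + 6,975 = 42,627 (anyone who worked, including part-time for economic reasons, counts as employed).
Unemployed = 1,764 + 721 = 2,485 (jobless and actively searching, or on temporary layoff).
Labor force = 42,627 + 2,485 = 45,112.
Not in labor force = 7,068 + 5,376 + 11,407 + 6,008 = 29,859 (those not working and not actively searching are outside the labor force).
Civilian working-age population = 45,112 + 29,859 = 74,971.
Unemployment rate = 2,485 / 45,112 = 5.51%.
Labor force participation rate = 45,112 / 74,971 = 60.17%.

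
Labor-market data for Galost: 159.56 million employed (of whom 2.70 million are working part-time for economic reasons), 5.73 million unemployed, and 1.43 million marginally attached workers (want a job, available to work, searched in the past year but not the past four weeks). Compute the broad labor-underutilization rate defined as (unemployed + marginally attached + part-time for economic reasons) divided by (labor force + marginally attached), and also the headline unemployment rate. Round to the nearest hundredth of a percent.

Labor force = 159.56 + 5.73 = 165.29 million.
Numerator = 5.73 + 1.43 + 2.70 = 9.86 million.
Denominator = 165.29 + 1.43 = 166.72 million.
Broad rate = 9.86 / 166.72 = 5.91%.
Headline unemployment rate = 5.73 / 165.29 = 3.47%.

Broad underutilization rate ≈ 5.91%; headline unemployment rate ≈ 3.47%.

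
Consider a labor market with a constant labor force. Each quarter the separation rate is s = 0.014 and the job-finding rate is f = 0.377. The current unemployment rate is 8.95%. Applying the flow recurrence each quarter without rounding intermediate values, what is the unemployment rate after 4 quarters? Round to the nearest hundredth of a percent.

With a fixed labor force, u_{t+1} = u_t + s·(1−u_t) − f·u_t = u_t·(1−s−f) + s.
Here 1−s−f = 0.609 and s = 0.014.
u_1 = 0.089500 × 0.609 + 0.014 = 0.068505.
u_2 = 0.068505 × 0.609 + 0.014 = 0.055720.
u_3 = 0.055720 × 0.609 + 0.014 = 0.047933.
u_4 = 0.047933 × 0.609 + 0.014 = 0.043191.

Unemployment rate after four quarters ≈ 4.32%.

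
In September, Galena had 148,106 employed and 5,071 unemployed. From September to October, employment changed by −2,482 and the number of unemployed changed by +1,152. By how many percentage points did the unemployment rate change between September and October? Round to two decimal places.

September: labor force = 148,106 + 5,071 = 153,177; u = 5,071/153,177 = 3.31%.
October: labor force = 145,624 + 6,223 = 151,847; u = 6,223/151,847 = 4.10%.
Change = 4.10% − 3.31% = +0.79 pp.

The unemployment rate changed by +0.79 percentage points.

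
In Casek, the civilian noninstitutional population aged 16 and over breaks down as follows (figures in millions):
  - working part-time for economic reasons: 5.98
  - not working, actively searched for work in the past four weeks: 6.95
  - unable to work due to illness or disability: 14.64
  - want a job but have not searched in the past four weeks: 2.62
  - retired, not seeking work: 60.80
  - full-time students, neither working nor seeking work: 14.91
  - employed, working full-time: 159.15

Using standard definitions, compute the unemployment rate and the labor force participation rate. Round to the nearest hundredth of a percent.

Employed = 5.98 + 159.15 = 165.13 million (anyone who worked, including part-time for economic reasons, counts as employed).
Unemployed = 6.95 million.
Labor force = 165.13 + 6.95 = 172.08 million.
Not in labor force = 14.64 + 2.62 + 60.80 + 14.91 = 92.97 million (those not working and not actively searching are outside the labor force — including those who want a job but have given up searching).
Civilian working-age population = 172.08 + 92.97 = 265.05 million.
Unemployment rate = 6.95 / 172.08 = 4.04%.
Labor force participation rate = 172.08 / 265.05 = 64.92%.

Unemployment rate ≈ 4.04%; labor force participation rate ≈ 64.92%.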